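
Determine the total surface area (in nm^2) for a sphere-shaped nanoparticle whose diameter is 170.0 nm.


Radius r = 170.0/2 = 85 nm
Surface area SA = 4 * pi * r^2
SA = 4 * pi * (85)^2
SA = 90792.03 nm^2

90792.03


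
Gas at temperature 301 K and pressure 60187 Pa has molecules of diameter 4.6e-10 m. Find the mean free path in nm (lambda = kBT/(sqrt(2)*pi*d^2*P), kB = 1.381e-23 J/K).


Mean free path: lambda = kB*T / (sqrt(2) * pi * d^2 * P)
lambda = 1.381e-23 * 301 / (sqrt(2) * pi * (4.6e-10)^2 * 60187)
lambda = 7.34644e-08 m
lambda = 73.46 nm

73.46


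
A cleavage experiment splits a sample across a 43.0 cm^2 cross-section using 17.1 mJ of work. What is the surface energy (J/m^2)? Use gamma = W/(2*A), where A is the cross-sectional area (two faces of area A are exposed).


Convert: A = 43.0 cm^2 = 0.0043 m^2, W = 17.1 mJ = 0.0171 J
Cleaving exposes two faces of area A, so total new surface = 2*A and gamma = W / (2*A)
gamma = 0.0171 / (2 * 0.0043)
gamma = 1.988 J/m^2

1.988


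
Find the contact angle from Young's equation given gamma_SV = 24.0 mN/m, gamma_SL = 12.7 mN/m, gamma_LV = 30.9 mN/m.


cos(theta) = (gamma_SV - gamma_SL) / gamma_LV
cos(theta) = (24.0 - 12.7) / 30.9
cos(theta) = 0.365696
theta = arccos(0.365696) = 68.55 degrees

68.55


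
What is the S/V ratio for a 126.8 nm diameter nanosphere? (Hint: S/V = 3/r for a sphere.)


Radius r = 126.8/2 = 63.4 nm
S/V = 3 / r = 3 / 63.4
S/V = 0.0473 nm^-1

0.0473


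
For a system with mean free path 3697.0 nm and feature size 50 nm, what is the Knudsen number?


Knudsen number Kn = lambda / L
Kn = 3697.0 / 50
Kn = 73.94

73.94


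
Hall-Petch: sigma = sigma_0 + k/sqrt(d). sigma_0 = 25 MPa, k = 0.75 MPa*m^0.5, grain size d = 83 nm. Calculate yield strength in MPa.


d = 83 nm = 8.3e-08 m
sqrt(d) = 0.0002880972
Hall-Petch contribution = k / sqrt(d) = 0.75 / 0.0002880972 = 2603.3 MPa
sigma = sigma_0 + k/sqrt(d) = 25 + 2603.3 = 2628.3 MPa

2628.3


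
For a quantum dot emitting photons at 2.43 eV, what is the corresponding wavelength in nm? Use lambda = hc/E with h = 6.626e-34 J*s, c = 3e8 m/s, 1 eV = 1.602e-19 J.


Convert energy: E = 2.43 eV = 2.43 * 1.602e-19 = 3.89286e-19 J
lambda = h*c / E = 6.626e-34 * 3e8 / 3.89286e-19
lambda = 5.10627e-07 m = 510.6 nm

510.6


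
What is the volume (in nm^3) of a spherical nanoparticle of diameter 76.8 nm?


Radius r = 76.8/2 = 38.4 nm
Volume V = (4/3) * pi * r^3
V = (4/3) * pi * (38.4)^3
V = 237182.3 nm^3

237182.3


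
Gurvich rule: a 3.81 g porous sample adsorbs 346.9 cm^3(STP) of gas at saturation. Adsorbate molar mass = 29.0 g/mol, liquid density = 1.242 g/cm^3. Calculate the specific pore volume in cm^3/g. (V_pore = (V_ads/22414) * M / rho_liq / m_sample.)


Moles adsorbed n = V_ads / 22414 = 346.9 / 22414 = 1.547693e-02 mol
Liquid volume V_liq = n * M / rho_liq = 1.547693e-02 * 29.0 / 1.242 = 0.36138 cm^3
Specific pore volume V_pore = V_liq / m_sample = 0.36138 / 3.81
V_pore = 0.0948 cm^3/g

0.0948


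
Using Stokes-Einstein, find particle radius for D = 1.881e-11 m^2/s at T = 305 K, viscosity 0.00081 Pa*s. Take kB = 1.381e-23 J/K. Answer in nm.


Stokes-Einstein: R = kB*T / (6*pi*eta*D)
R = 1.381e-23 * 305 / (6 * pi * 0.00081 * 1.881e-11)
R = 1.46662e-08 m = 14.67 nm

14.67


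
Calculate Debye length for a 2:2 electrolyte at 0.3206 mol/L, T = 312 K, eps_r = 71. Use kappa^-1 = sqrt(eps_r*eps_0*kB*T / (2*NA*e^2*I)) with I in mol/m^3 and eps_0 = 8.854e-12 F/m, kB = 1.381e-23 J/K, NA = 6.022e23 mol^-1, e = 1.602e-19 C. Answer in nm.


Ionic strength I = 0.3206 * 2^2 * 1000 = 1282.4 mol/m^3
kappa^-1 = sqrt(71 * 8.854e-12 * 1.381e-23 * 312 / (2 * 6.022e23 * (1.602e-19)^2 * 1282.4))
kappa^-1 = 0.261 nm

0.261


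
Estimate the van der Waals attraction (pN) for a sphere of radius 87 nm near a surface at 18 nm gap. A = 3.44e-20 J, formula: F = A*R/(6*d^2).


Convert to SI: R = 87 nm = 8.7e-08 m, d = 18 nm = 1.8e-08 m
F = A * R / (6 * d^2)
F = 3.44e-20 * 8.7e-08 / (6 * (1.8e-08)^2)
F = 1.53951e-12 N = 1.54 pN

1.54


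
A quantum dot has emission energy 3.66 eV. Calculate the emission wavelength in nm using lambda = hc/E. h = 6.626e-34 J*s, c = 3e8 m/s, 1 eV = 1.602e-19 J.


Convert energy: E = 3.66 eV = 3.66 * 1.602e-19 = 5.86332e-19 J
lambda = h*c / E = 6.626e-34 * 3e8 / 5.86332e-19
lambda = 3.39023e-07 m = 339.0 nm

339.0


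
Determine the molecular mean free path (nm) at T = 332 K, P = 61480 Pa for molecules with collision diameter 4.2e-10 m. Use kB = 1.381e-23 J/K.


Mean free path: lambda = kB*T / (sqrt(2) * pi * d^2 * P)
lambda = 1.381e-23 * 332 / (sqrt(2) * pi * (4.2e-10)^2 * 61480)
lambda = 9.51556e-08 m
lambda = 95.16 nm

95.16


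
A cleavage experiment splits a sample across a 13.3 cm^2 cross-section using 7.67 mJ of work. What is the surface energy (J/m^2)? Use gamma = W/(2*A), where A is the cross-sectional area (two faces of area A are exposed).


Convert: A = 13.3 cm^2 = 0.00133 m^2, W = 7.67 mJ = 0.00767 J
Cleaving exposes two faces of area A, so total new surface = 2*A and gamma = W / (2*A)
gamma = 0.00767 / (2 * 0.00133)
gamma = 2.883 J/m^2

2.883


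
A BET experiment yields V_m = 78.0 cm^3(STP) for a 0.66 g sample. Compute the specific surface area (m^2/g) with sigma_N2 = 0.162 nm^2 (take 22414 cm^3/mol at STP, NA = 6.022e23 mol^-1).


Number of moles in monolayer = V_m / 22414 = 78.0 / 22414 = 0.00347997
Number of molecules = moles * NA = 0.00347997 * 6.022e23
SA = molecules * sigma / mass
SA = (78.0 / 22414) * 6.022e23 * 0.162e-18 / 0.66
SA = 514.4 m^2/g

514.4


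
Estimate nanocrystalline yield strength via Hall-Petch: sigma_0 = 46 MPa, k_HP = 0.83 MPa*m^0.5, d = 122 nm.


d = 122 nm = 1.22e-07 m
sqrt(d) = 0.000349285
Hall-Petch contribution = k / sqrt(d) = 0.83 / 0.000349285 = 2376.3 MPa
sigma = sigma_0 + k/sqrt(d) = 46 + 2376.3 = 2422.3 MPa

2422.3


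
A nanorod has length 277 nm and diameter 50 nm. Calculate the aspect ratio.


Aspect ratio AR = length / diameter
AR = 277 / 50
AR = 5.54

5.54


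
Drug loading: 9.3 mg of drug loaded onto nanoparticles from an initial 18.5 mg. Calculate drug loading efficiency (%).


Drug loading efficiency = (drug loaded / drug initial) * 100
DLE = 9.3 / 18.5 * 100
DLE = 0.5027 * 100
DLE = 50.27%

50.27


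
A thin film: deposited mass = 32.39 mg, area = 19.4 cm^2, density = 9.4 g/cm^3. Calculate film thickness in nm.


Convert: m = 32.39 mg = 3.2390e-05 kg, A = 19.4 cm^2 = 1.9400e-03 m^2, rho = 9.4 g/cm^3 = 9400 kg/m^3
t = m / (A * rho)
t = 3.2390e-05 / (1.9400e-03 * 9400)
t = 1.7762e-06 m = 1776.2 nm

1776.2


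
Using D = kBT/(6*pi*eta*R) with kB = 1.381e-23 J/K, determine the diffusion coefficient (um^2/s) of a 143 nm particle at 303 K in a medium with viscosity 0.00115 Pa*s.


Radius R = 143/2 = 71.5 nm = 7.15e-08 m
D = kB*T / (6*pi*eta*R)
D = 1.381e-23 * 303 / (6 * pi * 0.00115 * 7.15e-08)
D = 2.6998e-12 m^2/s = 2.7 um^2/s

2.7


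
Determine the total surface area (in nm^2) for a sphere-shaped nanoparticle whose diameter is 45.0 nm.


Radius r = 45.0/2 = 22.5 nm
Surface area SA = 4 * pi * r^2
SA = 4 * pi * (22.5)^2
SA = 6361.73 nm^2

6361.73


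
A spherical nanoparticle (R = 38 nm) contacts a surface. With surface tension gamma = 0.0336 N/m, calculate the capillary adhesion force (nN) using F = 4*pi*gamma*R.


Convert radius: R = 38 nm = 3.8e-08 m
F = 4 * pi * gamma * R
F = 4 * pi * 0.0336 * 3.8e-08
F = 1.60447e-08 N = 16.0447 nN

16.0447


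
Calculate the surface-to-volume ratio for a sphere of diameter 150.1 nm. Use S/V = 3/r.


Radius r = 150.1/2 = 75.05 nm
S/V = 3 / r = 3 / 75.05
S/V = 0.04 nm^-1

0.04


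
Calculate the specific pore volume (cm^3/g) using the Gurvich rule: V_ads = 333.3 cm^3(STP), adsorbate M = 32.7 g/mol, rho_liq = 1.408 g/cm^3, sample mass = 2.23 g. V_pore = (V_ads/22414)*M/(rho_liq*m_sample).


Moles adsorbed n = V_ads / 22414 = 333.3 / 22414 = 1.487017e-02 mol
Liquid volume V_liq = n * M / rho_liq = 1.487017e-02 * 32.7 / 1.408 = 0.34535 cm^3
Specific pore volume V_pore = V_liq / m_sample = 0.34535 / 2.23
V_pore = 0.1549 cm^3/g

0.1549


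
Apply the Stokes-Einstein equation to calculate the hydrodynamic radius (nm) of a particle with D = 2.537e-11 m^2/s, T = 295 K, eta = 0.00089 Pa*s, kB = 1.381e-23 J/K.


Stokes-Einstein: R = kB*T / (6*pi*eta*D)
R = 1.381e-23 * 295 / (6 * pi * 0.00089 * 2.537e-11)
R = 9.57203e-09 m = 9.57 nm

9.57


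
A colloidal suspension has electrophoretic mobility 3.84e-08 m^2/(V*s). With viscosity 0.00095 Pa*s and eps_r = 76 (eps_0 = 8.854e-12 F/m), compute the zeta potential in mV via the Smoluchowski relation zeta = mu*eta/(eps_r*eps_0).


Smoluchowski equation: zeta = mu * eta / (eps_r * eps_0)
zeta = 3.84e-08 * 0.00095 / (76 * 8.854e-12)
zeta = 0.054213 V = 54.21 mV

54.21


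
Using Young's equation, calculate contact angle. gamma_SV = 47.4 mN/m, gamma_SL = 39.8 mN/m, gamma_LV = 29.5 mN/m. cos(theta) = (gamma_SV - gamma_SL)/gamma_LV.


cos(theta) = (gamma_SV - gamma_SL) / gamma_LV
cos(theta) = (47.4 - 39.8) / 29.5
cos(theta) = 0.257627
theta = arccos(0.257627) = 75.07 degrees

75.07


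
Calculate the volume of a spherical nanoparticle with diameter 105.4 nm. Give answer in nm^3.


Radius r = 105.4/2 = 52.7 nm
Volume V = (4/3) * pi * r^3
V = (4/3) * pi * (52.7)^3
V = 613084.67 nm^3

613084.67


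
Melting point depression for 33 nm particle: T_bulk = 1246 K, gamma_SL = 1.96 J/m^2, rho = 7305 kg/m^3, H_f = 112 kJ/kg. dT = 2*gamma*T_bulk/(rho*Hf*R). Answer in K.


Radius R = 33/2 = 16.5 nm = 1.65e-08 m
Convert H_f = 112 kJ/kg = 112000 J/kg
dT = 2 * gamma_SL * T_bulk / (rho * H_f * R)
dT = 2 * 1.96 * 1246 / (7305 * 112000 * 1.65e-08)
dT = 361.8 K

361.8


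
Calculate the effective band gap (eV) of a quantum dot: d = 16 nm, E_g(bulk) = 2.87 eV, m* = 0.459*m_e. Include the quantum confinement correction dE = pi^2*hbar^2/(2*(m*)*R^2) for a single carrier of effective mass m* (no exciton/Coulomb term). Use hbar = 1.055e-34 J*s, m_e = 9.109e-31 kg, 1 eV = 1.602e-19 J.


Radius R = 16/2 nm = 8e-09 m
Confinement energy dE = pi^2 * hbar^2 / (2 * m_eff * m_e * R^2)
dE = pi^2 * (1.055e-34)^2 / (2 * 0.459 * 9.109e-31 * (8e-09)^2) J, divided by 1.602e-19 J/eV
dE = 0.0128 eV
Total band gap = E_g(bulk) + dE = 2.87 + 0.0128 = 2.8828 eV

2.8828


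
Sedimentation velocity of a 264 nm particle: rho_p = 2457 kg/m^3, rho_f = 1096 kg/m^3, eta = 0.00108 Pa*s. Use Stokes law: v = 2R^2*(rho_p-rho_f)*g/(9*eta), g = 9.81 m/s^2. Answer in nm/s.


Radius R = 264/2 nm = 1.32e-07 m
Density difference = 2457 - 1096 = 1361 kg/m^3
v = 2 * R^2 * (rho_p - rho_f) * g / (9 * eta)
v = 2 * (1.32e-07)^2 * 1361 * 9.81 / (9 * 0.00108)
v = 4.78673e-08 m/s = 47.8673 nm/s

47.8673


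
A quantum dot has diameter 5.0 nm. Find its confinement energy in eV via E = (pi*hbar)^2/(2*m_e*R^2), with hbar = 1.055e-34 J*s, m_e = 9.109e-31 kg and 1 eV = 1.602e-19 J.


Radius R = 5.0/2 = 2.5 nm = 2.5e-09 m
E = (pi * 1.055e-34)^2 / (2 * 9.109e-31 * (2.5e-09)^2)
E(J) = 9.6477e-21
E = E(J) / 1.602e-19 = 0.0602 eV

0.0602


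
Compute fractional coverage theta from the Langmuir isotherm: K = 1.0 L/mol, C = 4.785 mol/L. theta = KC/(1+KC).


Langmuir isotherm: theta = K*C / (1 + K*C)
K*C = 1.0 * 4.785 = 4.785
theta = 4.785 / (1 + 4.785) = 4.785 / 5.785
theta = 0.8271

0.8271


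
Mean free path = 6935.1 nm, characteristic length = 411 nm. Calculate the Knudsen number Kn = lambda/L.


Knudsen number Kn = lambda / L
Kn = 6935.1 / 411
Kn = 16.8737

16.8737


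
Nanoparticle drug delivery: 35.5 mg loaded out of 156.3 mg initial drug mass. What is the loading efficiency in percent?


Drug loading efficiency = (drug loaded / drug initial) * 100
DLE = 35.5 / 156.3 * 100
DLE = 0.2271 * 100
DLE = 22.71%

22.71


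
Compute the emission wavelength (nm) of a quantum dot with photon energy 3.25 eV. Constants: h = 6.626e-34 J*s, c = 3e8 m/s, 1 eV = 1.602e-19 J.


Convert energy: E = 3.25 eV = 3.25 * 1.602e-19 = 5.2065e-19 J
lambda = h*c / E = 6.626e-34 * 3e8 / 5.2065e-19
lambda = 3.81792e-07 m = 381.8 nm

381.8


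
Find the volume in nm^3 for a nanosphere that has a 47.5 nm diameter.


Radius r = 47.5/2 = 23.75 nm
Volume V = (4/3) * pi * r^3
V = (4/3) * pi * (23.75)^3
V = 56115.06 nm^3

56115.06


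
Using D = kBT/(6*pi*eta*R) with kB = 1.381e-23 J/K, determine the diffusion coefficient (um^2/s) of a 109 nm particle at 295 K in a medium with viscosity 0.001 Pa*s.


Radius R = 109/2 = 54.5 nm = 5.45e-08 m
D = kB*T / (6*pi*eta*R)
D = 1.381e-23 * 295 / (6 * pi * 0.001 * 5.45e-08)
D = 3.96568e-12 m^2/s = 3.966 um^2/s

3.966


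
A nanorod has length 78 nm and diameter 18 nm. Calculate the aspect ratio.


Aspect ratio AR = length / diameter
AR = 78 / 18
AR = 4.33

4.33


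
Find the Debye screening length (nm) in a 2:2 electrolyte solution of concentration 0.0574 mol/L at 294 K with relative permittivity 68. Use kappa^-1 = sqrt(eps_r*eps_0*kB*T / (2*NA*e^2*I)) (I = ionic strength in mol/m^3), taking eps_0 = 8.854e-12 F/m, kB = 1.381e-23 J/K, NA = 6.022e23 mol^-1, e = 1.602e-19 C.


Ionic strength I = 0.0574 * 2^2 * 1000 = 229.6 mol/m^3
kappa^-1 = sqrt(68 * 8.854e-12 * 1.381e-23 * 294 / (2 * 6.022e23 * (1.602e-19)^2 * 229.6))
kappa^-1 = 0.587 nm

0.587


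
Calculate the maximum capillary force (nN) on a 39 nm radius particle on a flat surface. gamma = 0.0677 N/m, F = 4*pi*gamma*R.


Convert radius: R = 39 nm = 3.9e-08 m
F = 4 * pi * gamma * R
F = 4 * pi * 0.0677 * 3.9e-08
F = 3.3179e-08 N = 33.179 nN

33.179


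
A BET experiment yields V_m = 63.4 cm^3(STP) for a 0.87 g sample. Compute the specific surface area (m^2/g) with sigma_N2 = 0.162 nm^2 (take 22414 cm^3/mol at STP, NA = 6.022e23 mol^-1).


Number of moles in monolayer = V_m / 22414 = 63.4 / 22414 = 0.00282859
Number of molecules = moles * NA = 0.00282859 * 6.022e23
SA = molecules * sigma / mass
SA = (63.4 / 22414) * 6.022e23 * 0.162e-18 / 0.87
SA = 317.2 m^2/g

317.2


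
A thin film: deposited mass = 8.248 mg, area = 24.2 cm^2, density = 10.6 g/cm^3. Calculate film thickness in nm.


Convert: m = 8.248 mg = 8.2480e-06 kg, A = 24.2 cm^2 = 2.4200e-03 m^2, rho = 10.6 g/cm^3 = 10600 kg/m^3
t = m / (A * rho)
t = 8.2480e-06 / (2.4200e-03 * 10600)
t = 3.2153e-07 m = 321.5 nm

321.5


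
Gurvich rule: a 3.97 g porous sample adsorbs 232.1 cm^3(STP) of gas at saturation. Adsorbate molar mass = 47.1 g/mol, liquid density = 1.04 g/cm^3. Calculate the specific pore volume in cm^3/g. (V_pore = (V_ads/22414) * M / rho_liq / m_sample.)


Moles adsorbed n = V_ads / 22414 = 232.1 / 22414 = 1.035514e-02 mol
Liquid volume V_liq = n * M / rho_liq = 1.035514e-02 * 47.1 / 1.04 = 0.46897 cm^3
Specific pore volume V_pore = V_liq / m_sample = 0.46897 / 3.97
V_pore = 0.1181 cm^3/g

0.1181


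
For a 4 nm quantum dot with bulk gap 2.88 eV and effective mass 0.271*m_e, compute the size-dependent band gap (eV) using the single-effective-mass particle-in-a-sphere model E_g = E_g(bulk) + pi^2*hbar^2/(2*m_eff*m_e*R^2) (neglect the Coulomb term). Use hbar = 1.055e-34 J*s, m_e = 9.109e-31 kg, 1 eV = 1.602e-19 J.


Radius R = 4/2 nm = 2e-09 m
Confinement energy dE = pi^2 * hbar^2 / (2 * m_eff * m_e * R^2)
dE = pi^2 * (1.055e-34)^2 / (2 * 0.271 * 9.109e-31 * (2e-09)^2) J, divided by 1.602e-19 J/eV
dE = 0.3472 eV
Total band gap = E_g(bulk) + dE = 2.88 + 0.3472 = 3.2272 eV

3.2272


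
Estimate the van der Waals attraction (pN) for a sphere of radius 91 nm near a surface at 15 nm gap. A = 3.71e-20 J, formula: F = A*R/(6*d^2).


Convert to SI: R = 91 nm = 9.1e-08 m, d = 15 nm = 1.5e-08 m
F = A * R / (6 * d^2)
F = 3.71e-20 * 9.1e-08 / (6 * (1.5e-08)^2)
F = 2.50081e-12 N = 2.501 pN

2.501


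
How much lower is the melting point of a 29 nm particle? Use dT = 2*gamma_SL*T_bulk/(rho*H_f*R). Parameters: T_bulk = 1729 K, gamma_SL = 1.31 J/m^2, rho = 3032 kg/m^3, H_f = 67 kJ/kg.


Radius R = 29/2 = 14.5 nm = 1.45e-08 m
Convert H_f = 67 kJ/kg = 67000 J/kg
dT = 2 * gamma_SL * T_bulk / (rho * H_f * R)
dT = 2 * 1.31 * 1729 / (3032 * 67000 * 1.45e-08)
dT = 1537.9 K

1537.9


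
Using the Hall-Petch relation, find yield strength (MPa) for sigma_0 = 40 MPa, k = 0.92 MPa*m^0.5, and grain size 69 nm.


d = 69 nm = 6.9e-08 m
sqrt(d) = 0.0002626785
Hall-Petch contribution = k / sqrt(d) = 0.92 / 0.0002626785 = 3502.4 MPa
sigma = sigma_0 + k/sqrt(d) = 40 + 3502.4 = 3542.4 MPa

3542.4


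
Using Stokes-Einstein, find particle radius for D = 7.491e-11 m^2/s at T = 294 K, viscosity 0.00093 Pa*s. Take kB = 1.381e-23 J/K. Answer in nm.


Stokes-Einstein: R = kB*T / (6*pi*eta*D)
R = 1.381e-23 * 294 / (6 * pi * 0.00093 * 7.491e-11)
R = 3.09184e-09 m = 3.09 nm

3.09


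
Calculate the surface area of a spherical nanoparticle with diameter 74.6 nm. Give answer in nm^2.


Radius r = 74.6/2 = 37.3 nm
Surface area SA = 4 * pi * r^2
SA = 4 * pi * (37.3)^2
SA = 17483.47 nm^2

17483.47


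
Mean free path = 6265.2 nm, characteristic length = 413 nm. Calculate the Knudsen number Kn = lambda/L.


Knudsen number Kn = lambda / L
Kn = 6265.2 / 413
Kn = 15.17

15.17


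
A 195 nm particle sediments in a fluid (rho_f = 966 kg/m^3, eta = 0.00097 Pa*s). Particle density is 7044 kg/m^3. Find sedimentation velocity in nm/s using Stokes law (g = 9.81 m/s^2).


Radius R = 195/2 nm = 9.75e-08 m
Density difference = 7044 - 966 = 6078 kg/m^3
v = 2 * R^2 * (rho_p - rho_f) * g / (9 * eta)
v = 2 * (9.75e-08)^2 * 6078 * 9.81 / (9 * 0.00097)
v = 1.29854e-07 m/s = 129.8538 nm/s

129.8538


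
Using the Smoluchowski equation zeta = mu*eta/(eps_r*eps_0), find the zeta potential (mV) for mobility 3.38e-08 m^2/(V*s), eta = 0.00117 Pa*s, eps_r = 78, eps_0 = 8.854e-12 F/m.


Smoluchowski equation: zeta = mu * eta / (eps_r * eps_0)
zeta = 3.38e-08 * 0.00117 / (78 * 8.854e-12)
zeta = 0.057262 V = 57.26 mV

57.26


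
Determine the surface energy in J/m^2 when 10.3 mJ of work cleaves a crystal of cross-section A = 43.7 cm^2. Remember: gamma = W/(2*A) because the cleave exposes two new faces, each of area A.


Convert: A = 43.7 cm^2 = 0.00437 m^2, W = 10.3 mJ = 0.0103 J
Cleaving exposes two faces of area A, so total new surface = 2*A and gamma = W / (2*A)
gamma = 0.0103 / (2 * 0.00437)
gamma = 1.178 J/m^2

1.178


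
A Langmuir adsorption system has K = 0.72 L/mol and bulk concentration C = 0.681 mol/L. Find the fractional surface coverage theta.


Langmuir isotherm: theta = K*C / (1 + K*C)
K*C = 0.72 * 0.681 = 0.49032
theta = 0.49032 / (1 + 0.49032) = 0.49032 / 1.49032
theta = 0.329

0.329


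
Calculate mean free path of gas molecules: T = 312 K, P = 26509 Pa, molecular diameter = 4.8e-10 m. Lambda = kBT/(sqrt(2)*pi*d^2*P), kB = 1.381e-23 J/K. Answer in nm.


Mean free path: lambda = kB*T / (sqrt(2) * pi * d^2 * P)
lambda = 1.381e-23 * 312 / (sqrt(2) * pi * (4.8e-10)^2 * 26509)
lambda = 1.58784e-07 m
lambda = 158.78 nm

158.78


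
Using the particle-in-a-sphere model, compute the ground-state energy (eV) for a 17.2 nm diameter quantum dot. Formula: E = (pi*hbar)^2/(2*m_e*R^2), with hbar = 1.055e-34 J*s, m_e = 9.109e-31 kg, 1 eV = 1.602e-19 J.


Radius R = 17.2/2 = 8.6 nm = 8.6e-09 m
E = (pi * 1.055e-34)^2 / (2 * 9.109e-31 * (8.6e-09)^2)
E(J) = 8.15281e-22
E = E(J) / 1.602e-19 = 0.0051 eV

0.0051


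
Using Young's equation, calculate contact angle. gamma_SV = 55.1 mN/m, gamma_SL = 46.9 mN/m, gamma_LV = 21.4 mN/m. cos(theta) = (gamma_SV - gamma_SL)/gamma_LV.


cos(theta) = (gamma_SV - gamma_SL) / gamma_LV
cos(theta) = (55.1 - 46.9) / 21.4
cos(theta) = 0.383178
theta = arccos(0.383178) = 67.47 degrees

67.47


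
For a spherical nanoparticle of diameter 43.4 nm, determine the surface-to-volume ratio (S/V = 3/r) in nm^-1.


Radius r = 43.4/2 = 21.7 nm
S/V = 3 / r = 3 / 21.7
S/V = 0.1382 nm^-1

0.1382


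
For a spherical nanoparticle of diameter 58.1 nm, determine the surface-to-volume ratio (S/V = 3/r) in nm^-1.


Radius r = 58.1/2 = 29.05 nm
S/V = 3 / r = 3 / 29.05
S/V = 0.1033 nm^-1

0.1033


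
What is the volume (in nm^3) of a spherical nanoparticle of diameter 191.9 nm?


Radius r = 191.9/2 = 95.95 nm
Volume V = (4/3) * pi * r^3
V = (4/3) * pi * (95.95)^3
V = 3700185.92 nm^3

3700185.92


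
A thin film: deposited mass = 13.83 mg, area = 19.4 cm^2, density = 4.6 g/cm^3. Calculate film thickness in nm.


Convert: m = 13.83 mg = 1.3830e-05 kg, A = 19.4 cm^2 = 1.9400e-03 m^2, rho = 4.6 g/cm^3 = 4600 kg/m^3
t = m / (A * rho)
t = 1.3830e-05 / (1.9400e-03 * 4600)
t = 1.5498e-06 m = 1549.8 nm

1549.8


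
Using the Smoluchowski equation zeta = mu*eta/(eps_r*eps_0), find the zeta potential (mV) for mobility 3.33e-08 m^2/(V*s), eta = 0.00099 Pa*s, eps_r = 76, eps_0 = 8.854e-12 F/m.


Smoluchowski equation: zeta = mu * eta / (eps_r * eps_0)
zeta = 3.33e-08 * 0.00099 / (76 * 8.854e-12)
zeta = 0.048992 V = 48.99 mV

48.99


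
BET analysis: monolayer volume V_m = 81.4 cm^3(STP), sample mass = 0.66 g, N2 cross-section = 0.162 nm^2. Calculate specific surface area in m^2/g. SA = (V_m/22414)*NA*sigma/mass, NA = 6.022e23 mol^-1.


Number of moles in monolayer = V_m / 22414 = 81.4 / 22414 = 0.00363166
Number of molecules = moles * NA = 0.00363166 * 6.022e23
SA = molecules * sigma / mass
SA = (81.4 / 22414) * 6.022e23 * 0.162e-18 / 0.66
SA = 536.8 m^2/g

536.8


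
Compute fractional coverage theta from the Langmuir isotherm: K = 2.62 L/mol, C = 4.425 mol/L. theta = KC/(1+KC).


Langmuir isotherm: theta = K*C / (1 + K*C)
K*C = 2.62 * 4.425 = 11.5935
theta = 11.5935 / (1 + 11.5935) = 11.5935 / 12.5935
theta = 0.9206

0.9206


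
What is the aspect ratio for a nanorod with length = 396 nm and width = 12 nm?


Aspect ratio AR = length / diameter
AR = 396 / 12
AR = 33.0

33.0


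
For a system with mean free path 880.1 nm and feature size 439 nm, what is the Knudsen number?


Knudsen number Kn = lambda / L
Kn = 880.1 / 439
Kn = 2.0048

2.0048


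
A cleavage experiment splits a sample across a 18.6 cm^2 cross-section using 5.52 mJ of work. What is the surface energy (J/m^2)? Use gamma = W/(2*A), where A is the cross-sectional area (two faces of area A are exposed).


Convert: A = 18.6 cm^2 = 0.00186 m^2, W = 5.52 mJ = 0.00552 J
Cleaving exposes two faces of area A, so total new surface = 2*A and gamma = W / (2*A)
gamma = 0.00552 / (2 * 0.00186)
gamma = 1.484 J/m^2

1.484


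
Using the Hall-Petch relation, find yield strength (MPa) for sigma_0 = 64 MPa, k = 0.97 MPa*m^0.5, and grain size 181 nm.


d = 181 nm = 1.81e-07 m
sqrt(d) = 0.0004254409
Hall-Petch contribution = k / sqrt(d) = 0.97 / 0.0004254409 = 2280.0 MPa
sigma = sigma_0 + k/sqrt(d) = 64 + 2280.0 = 2344.0 MPa

2344.0


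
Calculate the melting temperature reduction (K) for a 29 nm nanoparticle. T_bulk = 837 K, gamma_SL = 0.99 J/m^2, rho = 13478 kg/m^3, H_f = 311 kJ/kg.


Radius R = 29/2 = 14.5 nm = 1.45e-08 m
Convert H_f = 311 kJ/kg = 311000 J/kg
dT = 2 * gamma_SL * T_bulk / (rho * H_f * R)
dT = 2 * 0.99 * 837 / (13478 * 311000 * 1.45e-08)
dT = 27.3 K

27.3


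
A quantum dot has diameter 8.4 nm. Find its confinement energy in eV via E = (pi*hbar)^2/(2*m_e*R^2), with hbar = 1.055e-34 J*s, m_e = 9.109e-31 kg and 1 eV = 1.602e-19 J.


Radius R = 8.4/2 = 4.2 nm = 4.2e-09 m
E = (pi * 1.055e-34)^2 / (2 * 9.109e-31 * (4.2e-09)^2)
E(J) = 3.41826e-21
E = E(J) / 1.602e-19 = 0.0213 eV

0.0213


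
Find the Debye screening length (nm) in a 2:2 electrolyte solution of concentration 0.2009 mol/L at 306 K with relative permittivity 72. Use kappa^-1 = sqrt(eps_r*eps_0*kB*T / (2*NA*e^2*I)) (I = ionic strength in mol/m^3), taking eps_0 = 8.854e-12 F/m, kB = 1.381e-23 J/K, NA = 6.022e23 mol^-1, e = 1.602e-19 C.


Ionic strength I = 0.2009 * 2^2 * 1000 = 803.6 mol/m^3
kappa^-1 = sqrt(72 * 8.854e-12 * 1.381e-23 * 306 / (2 * 6.022e23 * (1.602e-19)^2 * 803.6))
kappa^-1 = 0.329 nm

0.329


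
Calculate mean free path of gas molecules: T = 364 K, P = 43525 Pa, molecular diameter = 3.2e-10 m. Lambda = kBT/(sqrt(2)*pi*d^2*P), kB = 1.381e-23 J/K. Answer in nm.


Mean free path: lambda = kB*T / (sqrt(2) * pi * d^2 * P)
lambda = 1.381e-23 * 364 / (sqrt(2) * pi * (3.2e-10)^2 * 43525)
lambda = 2.53858e-07 m
lambda = 253.86 nm

253.86


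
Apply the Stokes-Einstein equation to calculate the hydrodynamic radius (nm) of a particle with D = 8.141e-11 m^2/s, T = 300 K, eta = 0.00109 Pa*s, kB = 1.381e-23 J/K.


Stokes-Einstein: R = kB*T / (6*pi*eta*D)
R = 1.381e-23 * 300 / (6 * pi * 0.00109 * 8.141e-11)
R = 2.47691e-09 m = 2.48 nm

2.48


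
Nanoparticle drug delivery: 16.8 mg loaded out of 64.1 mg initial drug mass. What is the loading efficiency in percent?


Drug loading efficiency = (drug loaded / drug initial) * 100
DLE = 16.8 / 64.1 * 100
DLE = 0.2621 * 100
DLE = 26.21%

26.21


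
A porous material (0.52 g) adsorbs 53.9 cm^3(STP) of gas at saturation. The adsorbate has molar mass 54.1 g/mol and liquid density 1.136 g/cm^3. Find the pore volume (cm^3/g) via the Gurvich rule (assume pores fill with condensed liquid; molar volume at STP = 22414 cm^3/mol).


Moles adsorbed n = V_ads / 22414 = 53.9 / 22414 = 2.404747e-03 mol
Liquid volume V_liq = n * M / rho_liq = 2.404747e-03 * 54.1 / 1.136 = 0.11452 cm^3
Specific pore volume V_pore = V_liq / m_sample = 0.11452 / 0.52
V_pore = 0.2202 cm^3/g

0.2202


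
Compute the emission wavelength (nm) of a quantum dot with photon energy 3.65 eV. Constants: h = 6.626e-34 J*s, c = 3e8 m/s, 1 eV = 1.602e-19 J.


Convert energy: E = 3.65 eV = 3.65 * 1.602e-19 = 5.8473e-19 J
lambda = h*c / E = 6.626e-34 * 3e8 / 5.8473e-19
lambda = 3.39952e-07 m = 340.0 nm

340.0


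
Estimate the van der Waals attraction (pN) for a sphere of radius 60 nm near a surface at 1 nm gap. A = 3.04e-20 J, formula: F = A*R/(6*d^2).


Convert to SI: R = 60 nm = 6e-08 m, d = 1 nm = 1e-09 m
F = A * R / (6 * d^2)
F = 3.04e-20 * 6e-08 / (6 * (1e-09)^2)
F = 3.04e-10 N = 304.0 pN

304.0


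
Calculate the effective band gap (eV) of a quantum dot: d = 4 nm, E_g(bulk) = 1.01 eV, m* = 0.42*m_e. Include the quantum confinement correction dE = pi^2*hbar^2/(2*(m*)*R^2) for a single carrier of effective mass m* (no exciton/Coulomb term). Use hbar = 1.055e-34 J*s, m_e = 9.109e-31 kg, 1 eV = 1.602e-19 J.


Radius R = 4/2 nm = 2e-09 m
Confinement energy dE = pi^2 * hbar^2 / (2 * m_eff * m_e * R^2)
dE = pi^2 * (1.055e-34)^2 / (2 * 0.42 * 9.109e-31 * (2e-09)^2) J, divided by 1.602e-19 J/eV
dE = 0.224 eV
Total band gap = E_g(bulk) + dE = 1.01 + 0.224 = 1.234 eV

1.234


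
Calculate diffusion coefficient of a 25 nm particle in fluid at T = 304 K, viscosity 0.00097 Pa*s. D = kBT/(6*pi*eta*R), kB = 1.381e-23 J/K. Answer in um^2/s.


Radius R = 25/2 = 12.5 nm = 1.25e-08 m
D = kB*T / (6*pi*eta*R)
D = 1.381e-23 * 304 / (6 * pi * 0.00097 * 1.25e-08)
D = 1.8369e-11 m^2/s = 18.369 um^2/s

18.369


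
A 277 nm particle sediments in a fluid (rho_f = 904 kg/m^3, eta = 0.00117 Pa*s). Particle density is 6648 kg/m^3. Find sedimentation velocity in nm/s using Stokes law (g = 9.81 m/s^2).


Radius R = 277/2 nm = 1.385e-07 m
Density difference = 6648 - 904 = 5744 kg/m^3
v = 2 * R^2 * (rho_p - rho_f) * g / (9 * eta)
v = 2 * (1.385e-07)^2 * 5744 * 9.81 / (9 * 0.00117)
v = 2.05298e-07 m/s = 205.2979 nm/s

205.2979


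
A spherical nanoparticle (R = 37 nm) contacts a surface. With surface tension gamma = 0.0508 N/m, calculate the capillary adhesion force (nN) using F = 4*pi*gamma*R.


Convert radius: R = 37 nm = 3.7e-08 m
F = 4 * pi * gamma * R
F = 4 * pi * 0.0508 * 3.7e-08
F = 2.36198e-08 N = 23.6198 nN

23.6198


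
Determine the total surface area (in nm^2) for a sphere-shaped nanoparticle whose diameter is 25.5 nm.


Radius r = 25.5/2 = 12.75 nm
Surface area SA = 4 * pi * r^2
SA = 4 * pi * (12.75)^2
SA = 2042.82 nm^2

2042.82


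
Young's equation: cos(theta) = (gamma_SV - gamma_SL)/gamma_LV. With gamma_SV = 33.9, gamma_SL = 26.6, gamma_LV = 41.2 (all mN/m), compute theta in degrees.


cos(theta) = (gamma_SV - gamma_SL) / gamma_LV
cos(theta) = (33.9 - 26.6) / 41.2
cos(theta) = 0.177184
theta = arccos(0.177184) = 79.79 degrees

79.79


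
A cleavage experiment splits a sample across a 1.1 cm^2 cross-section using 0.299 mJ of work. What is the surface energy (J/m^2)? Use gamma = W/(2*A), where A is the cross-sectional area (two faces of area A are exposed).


Convert: A = 1.1 cm^2 = 0.00011 m^2, W = 0.299 mJ = 0.000299 J
Cleaving exposes two faces of area A, so total new surface = 2*A and gamma = W / (2*A)
gamma = 0.000299 / (2 * 0.00011)
gamma = 1.359 J/m^2

1.359


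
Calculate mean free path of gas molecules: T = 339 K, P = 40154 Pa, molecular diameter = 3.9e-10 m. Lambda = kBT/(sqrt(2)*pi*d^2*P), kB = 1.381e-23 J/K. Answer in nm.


Mean free path: lambda = kB*T / (sqrt(2) * pi * d^2 * P)
lambda = 1.381e-23 * 339 / (sqrt(2) * pi * (3.9e-10)^2 * 40154)
lambda = 1.72532e-07 m
lambda = 172.53 nm

172.53


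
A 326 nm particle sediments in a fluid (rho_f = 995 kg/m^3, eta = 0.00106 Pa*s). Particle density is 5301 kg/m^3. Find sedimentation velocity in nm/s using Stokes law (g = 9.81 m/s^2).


Radius R = 326/2 nm = 1.63e-07 m
Density difference = 5301 - 995 = 4306 kg/m^3
v = 2 * R^2 * (rho_p - rho_f) * g / (9 * eta)
v = 2 * (1.63e-07)^2 * 4306 * 9.81 / (9 * 0.00106)
v = 2.35288e-07 m/s = 235.288 nm/s

235.288


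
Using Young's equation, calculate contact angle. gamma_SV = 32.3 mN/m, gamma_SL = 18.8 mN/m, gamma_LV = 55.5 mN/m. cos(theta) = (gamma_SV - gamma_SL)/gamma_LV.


cos(theta) = (gamma_SV - gamma_SL) / gamma_LV
cos(theta) = (32.3 - 18.8) / 55.5
cos(theta) = 0.243243
theta = arccos(0.243243) = 75.92 degrees

75.92


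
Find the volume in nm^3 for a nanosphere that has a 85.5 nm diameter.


Radius r = 85.5/2 = 42.75 nm
Volume V = (4/3) * pi * r^3
V = (4/3) * pi * (42.75)^3
V = 327263.04 nm^3

327263.04


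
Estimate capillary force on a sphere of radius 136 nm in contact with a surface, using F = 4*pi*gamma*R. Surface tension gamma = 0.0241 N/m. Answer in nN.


Convert radius: R = 136 nm = 1.36e-07 m
F = 4 * pi * gamma * R
F = 4 * pi * 0.0241 * 1.36e-07
F = 4.11875e-08 N = 41.1875 nN

41.1875


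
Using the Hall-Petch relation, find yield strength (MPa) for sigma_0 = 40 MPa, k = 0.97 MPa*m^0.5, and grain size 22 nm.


d = 22 nm = 2.2e-08 m
sqrt(d) = 0.000148324
Hall-Petch contribution = k / sqrt(d) = 0.97 / 0.000148324 = 6539.7 MPa
sigma = sigma_0 + k/sqrt(d) = 40 + 6539.7 = 6579.7 MPa

6579.7


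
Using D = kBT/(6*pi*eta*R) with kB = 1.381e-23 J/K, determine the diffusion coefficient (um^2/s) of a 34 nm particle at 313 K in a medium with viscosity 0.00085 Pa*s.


Radius R = 34/2 = 17 nm = 1.7e-08 m
D = kB*T / (6*pi*eta*R)
D = 1.381e-23 * 313 / (6 * pi * 0.00085 * 1.7e-08)
D = 1.58697e-11 m^2/s = 15.87 um^2/s

15.87


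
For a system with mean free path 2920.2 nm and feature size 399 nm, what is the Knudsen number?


Knudsen number Kn = lambda / L
Kn = 2920.2 / 399
Kn = 7.3188

7.3188


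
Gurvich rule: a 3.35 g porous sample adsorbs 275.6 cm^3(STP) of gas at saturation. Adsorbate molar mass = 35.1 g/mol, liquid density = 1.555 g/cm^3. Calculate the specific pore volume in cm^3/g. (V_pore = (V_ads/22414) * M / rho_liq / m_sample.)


Moles adsorbed n = V_ads / 22414 = 275.6 / 22414 = 1.229589e-02 mol
Liquid volume V_liq = n * M / rho_liq = 1.229589e-02 * 35.1 / 1.555 = 0.27755 cm^3
Specific pore volume V_pore = V_liq / m_sample = 0.27755 / 3.35
V_pore = 0.0828 cm^3/g

0.0828


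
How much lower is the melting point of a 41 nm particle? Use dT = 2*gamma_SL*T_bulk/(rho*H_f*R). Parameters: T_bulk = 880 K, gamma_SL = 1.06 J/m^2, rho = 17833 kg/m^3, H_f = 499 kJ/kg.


Radius R = 41/2 = 20.5 nm = 2.05e-08 m
Convert H_f = 499 kJ/kg = 499000 J/kg
dT = 2 * gamma_SL * T_bulk / (rho * H_f * R)
dT = 2 * 1.06 * 880 / (17833 * 499000 * 2.05e-08)
dT = 10.2 K

10.2


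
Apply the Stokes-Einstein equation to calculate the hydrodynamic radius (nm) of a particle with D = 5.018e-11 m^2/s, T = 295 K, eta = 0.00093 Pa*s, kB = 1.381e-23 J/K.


Stokes-Einstein: R = kB*T / (6*pi*eta*D)
R = 1.381e-23 * 295 / (6 * pi * 0.00093 * 5.018e-11)
R = 4.63128e-09 m = 4.63 nm

4.63


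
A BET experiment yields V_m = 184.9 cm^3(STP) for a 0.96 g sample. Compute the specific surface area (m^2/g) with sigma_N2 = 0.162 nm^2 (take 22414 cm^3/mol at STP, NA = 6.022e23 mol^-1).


Number of moles in monolayer = V_m / 22414 = 184.9 / 22414 = 0.00824931
Number of molecules = moles * NA = 0.00824931 * 6.022e23
SA = molecules * sigma / mass
SA = (184.9 / 22414) * 6.022e23 * 0.162e-18 / 0.96
SA = 838.3 m^2/g

838.3


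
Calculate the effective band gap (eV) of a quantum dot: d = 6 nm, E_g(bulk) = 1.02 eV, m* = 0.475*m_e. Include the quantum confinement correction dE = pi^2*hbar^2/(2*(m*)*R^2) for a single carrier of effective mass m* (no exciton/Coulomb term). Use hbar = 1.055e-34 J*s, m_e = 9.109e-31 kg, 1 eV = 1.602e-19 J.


Radius R = 6/2 nm = 3e-09 m
Confinement energy dE = pi^2 * hbar^2 / (2 * m_eff * m_e * R^2)
dE = pi^2 * (1.055e-34)^2 / (2 * 0.475 * 9.109e-31 * (3e-09)^2) J, divided by 1.602e-19 J/eV
dE = 0.088 eV
Total band gap = E_g(bulk) + dE = 1.02 + 0.088 = 1.108 eV

1.108


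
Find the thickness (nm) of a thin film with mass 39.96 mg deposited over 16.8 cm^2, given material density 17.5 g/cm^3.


Convert: m = 39.96 mg = 3.9960e-05 kg, A = 16.8 cm^2 = 1.6800e-03 m^2, rho = 17.5 g/cm^3 = 17500 kg/m^3
t = m / (A * rho)
t = 3.9960e-05 / (1.6800e-03 * 17500)
t = 1.3592e-06 m = 1359.2 nm

1359.2


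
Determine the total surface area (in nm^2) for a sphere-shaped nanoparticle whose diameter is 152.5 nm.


Radius r = 152.5/2 = 76.25 nm
Surface area SA = 4 * pi * r^2
SA = 4 * pi * (76.25)^2
SA = 73061.66 nm^2

73061.66


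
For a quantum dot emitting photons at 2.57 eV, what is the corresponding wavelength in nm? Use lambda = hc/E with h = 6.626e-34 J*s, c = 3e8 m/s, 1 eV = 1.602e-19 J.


Convert energy: E = 2.57 eV = 2.57 * 1.602e-19 = 4.11714e-19 J
lambda = h*c / E = 6.626e-34 * 3e8 / 4.11714e-19
lambda = 4.82811e-07 m = 482.8 nm

482.8


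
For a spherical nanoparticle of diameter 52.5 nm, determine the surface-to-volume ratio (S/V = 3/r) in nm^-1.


Radius r = 52.5/2 = 26.25 nm
S/V = 3 / r = 3 / 26.25
S/V = 0.1143 nm^-1

0.1143


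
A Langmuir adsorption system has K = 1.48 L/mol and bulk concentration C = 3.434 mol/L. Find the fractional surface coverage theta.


Langmuir isotherm: theta = K*C / (1 + K*C)
K*C = 1.48 * 3.434 = 5.08232
theta = 5.08232 / (1 + 5.08232) = 5.08232 / 6.08232
theta = 0.8356

0.8356


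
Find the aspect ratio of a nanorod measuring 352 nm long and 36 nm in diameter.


Aspect ratio AR = length / diameter
AR = 352 / 36
AR = 9.78

9.78


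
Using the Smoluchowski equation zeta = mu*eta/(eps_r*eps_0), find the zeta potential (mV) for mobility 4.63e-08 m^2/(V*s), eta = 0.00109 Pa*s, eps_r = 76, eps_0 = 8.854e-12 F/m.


Smoluchowski equation: zeta = mu * eta / (eps_r * eps_0)
zeta = 4.63e-08 * 0.00109 / (76 * 8.854e-12)
zeta = 0.074999 V = 75.0 mV

75.0


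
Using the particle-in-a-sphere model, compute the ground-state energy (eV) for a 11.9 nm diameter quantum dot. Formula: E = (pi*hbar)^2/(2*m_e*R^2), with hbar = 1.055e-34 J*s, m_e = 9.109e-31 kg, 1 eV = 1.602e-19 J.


Radius R = 11.9/2 = 5.95 nm = 5.95e-09 m
E = (pi * 1.055e-34)^2 / (2 * 9.109e-31 * (5.95e-09)^2)
E(J) = 1.70322e-21
E = E(J) / 1.602e-19 = 0.0106 eV

0.0106


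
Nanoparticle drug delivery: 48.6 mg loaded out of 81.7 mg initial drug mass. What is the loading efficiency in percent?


Drug loading efficiency = (drug loaded / drug initial) * 100
DLE = 48.6 / 81.7 * 100
DLE = 0.5949 * 100
DLE = 59.49%

59.49


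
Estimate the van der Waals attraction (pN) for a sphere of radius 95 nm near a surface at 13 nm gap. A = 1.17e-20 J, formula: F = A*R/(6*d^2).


Convert to SI: R = 95 nm = 9.5e-08 m, d = 13 nm = 1.3e-08 m
F = A * R / (6 * d^2)
F = 1.17e-20 * 9.5e-08 / (6 * (1.3e-08)^2)
F = 1.09615e-12 N = 1.096 pN

1.096


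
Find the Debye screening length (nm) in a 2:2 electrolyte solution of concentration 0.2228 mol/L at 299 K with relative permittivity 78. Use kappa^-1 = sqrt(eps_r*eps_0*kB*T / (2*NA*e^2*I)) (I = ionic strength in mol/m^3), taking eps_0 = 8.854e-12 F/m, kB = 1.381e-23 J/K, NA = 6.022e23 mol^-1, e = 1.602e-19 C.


Ionic strength I = 0.2228 * 2^2 * 1000 = 891.2 mol/m^3
kappa^-1 = sqrt(78 * 8.854e-12 * 1.381e-23 * 299 / (2 * 6.022e23 * (1.602e-19)^2 * 891.2))
kappa^-1 = 0.322 nm

0.322


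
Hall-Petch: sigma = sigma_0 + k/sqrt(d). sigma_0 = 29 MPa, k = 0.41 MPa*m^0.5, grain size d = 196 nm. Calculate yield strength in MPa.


d = 196 nm = 1.96e-07 m
sqrt(d) = 0.0004427189
Hall-Petch contribution = k / sqrt(d) = 0.41 / 0.0004427189 = 926.1 MPa
sigma = sigma_0 + k/sqrt(d) = 29 + 926.1 = 955.1 MPa

955.1


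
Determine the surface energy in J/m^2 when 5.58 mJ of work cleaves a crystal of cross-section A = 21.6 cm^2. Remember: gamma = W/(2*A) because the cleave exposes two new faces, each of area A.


Convert: A = 21.6 cm^2 = 0.00216 m^2, W = 5.58 mJ = 0.00558 J
Cleaving exposes two faces of area A, so total new surface = 2*A and gamma = W / (2*A)
gamma = 0.00558 / (2 * 0.00216)
gamma = 1.292 J/m^2

1.292


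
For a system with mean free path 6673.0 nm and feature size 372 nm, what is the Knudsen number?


Knudsen number Kn = lambda / L
Kn = 6673.0 / 372
Kn = 17.9382

17.9382


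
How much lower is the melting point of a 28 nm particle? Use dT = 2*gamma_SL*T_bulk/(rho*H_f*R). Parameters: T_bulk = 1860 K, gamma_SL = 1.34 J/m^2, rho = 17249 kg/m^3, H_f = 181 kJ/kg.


Radius R = 28/2 = 14 nm = 1.4e-08 m
Convert H_f = 181 kJ/kg = 181000 J/kg
dT = 2 * gamma_SL * T_bulk / (rho * H_f * R)
dT = 2 * 1.34 * 1860 / (17249 * 181000 * 1.4e-08)
dT = 114.0 K

114.0


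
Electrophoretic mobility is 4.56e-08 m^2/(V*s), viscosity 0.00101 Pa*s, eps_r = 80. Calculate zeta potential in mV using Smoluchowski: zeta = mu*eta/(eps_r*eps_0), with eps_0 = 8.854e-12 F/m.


Smoluchowski equation: zeta = mu * eta / (eps_r * eps_0)
zeta = 4.56e-08 * 0.00101 / (80 * 8.854e-12)
zeta = 0.065021 V = 65.02 mV

65.02


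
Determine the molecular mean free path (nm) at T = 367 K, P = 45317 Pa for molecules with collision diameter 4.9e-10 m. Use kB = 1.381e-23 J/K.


Mean free path: lambda = kB*T / (sqrt(2) * pi * d^2 * P)
lambda = 1.381e-23 * 367 / (sqrt(2) * pi * (4.9e-10)^2 * 45317)
lambda = 1.04844e-07 m
lambda = 104.84 nm

104.84


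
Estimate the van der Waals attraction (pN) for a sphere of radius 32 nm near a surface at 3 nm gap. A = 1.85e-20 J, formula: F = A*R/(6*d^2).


Convert to SI: R = 32 nm = 3.2e-08 m, d = 3 nm = 3e-09 m
F = A * R / (6 * d^2)
F = 1.85e-20 * 3.2e-08 / (6 * (3e-09)^2)
F = 1.0963e-11 N = 10.963 pN

10.963


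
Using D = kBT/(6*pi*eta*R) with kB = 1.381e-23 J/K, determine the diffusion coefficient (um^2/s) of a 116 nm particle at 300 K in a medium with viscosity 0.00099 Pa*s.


Radius R = 116/2 = 58 nm = 5.8e-08 m
D = kB*T / (6*pi*eta*R)
D = 1.381e-23 * 300 / (6 * pi * 0.00099 * 5.8e-08)
D = 3.82781e-12 m^2/s = 3.828 um^2/s

3.828


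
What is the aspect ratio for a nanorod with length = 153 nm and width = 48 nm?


Aspect ratio AR = length / diameter
AR = 153 / 48
AR = 3.19

3.19


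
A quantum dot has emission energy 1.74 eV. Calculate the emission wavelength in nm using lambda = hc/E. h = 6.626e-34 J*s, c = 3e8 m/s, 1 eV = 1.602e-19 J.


Convert energy: E = 1.74 eV = 1.74 * 1.602e-19 = 2.78748e-19 J
lambda = h*c / E = 6.626e-34 * 3e8 / 2.78748e-19
lambda = 7.13117e-07 m = 713.1 nm

713.1


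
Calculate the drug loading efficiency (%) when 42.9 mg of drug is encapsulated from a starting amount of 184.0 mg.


Drug loading efficiency = (drug loaded / drug initial) * 100
DLE = 42.9 / 184.0 * 100
DLE = 0.2332 * 100
DLE = 23.32%

23.32


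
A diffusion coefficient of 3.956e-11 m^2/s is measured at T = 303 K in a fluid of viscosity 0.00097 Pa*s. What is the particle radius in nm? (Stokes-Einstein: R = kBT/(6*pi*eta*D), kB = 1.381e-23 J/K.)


Stokes-Einstein: R = kB*T / (6*pi*eta*D)
R = 1.381e-23 * 303 / (6 * pi * 0.00097 * 3.956e-11)
R = 5.78505e-09 m = 5.79 nm

5.79
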